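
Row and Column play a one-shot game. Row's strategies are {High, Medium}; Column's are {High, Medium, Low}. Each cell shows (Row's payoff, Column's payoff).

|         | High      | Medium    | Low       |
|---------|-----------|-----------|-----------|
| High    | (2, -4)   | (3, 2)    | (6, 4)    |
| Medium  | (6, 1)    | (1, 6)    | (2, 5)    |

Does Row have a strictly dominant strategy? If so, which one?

No strictly dominant strategy

Check whether one of Row's strategies beats all alternatives regardless of what the opponent does.
High is not dominant: against High, Medium gives 6 > 2.
Medium is not dominant: against Medium, High gives 3 > 1.
No single strategy is best against every opponent action.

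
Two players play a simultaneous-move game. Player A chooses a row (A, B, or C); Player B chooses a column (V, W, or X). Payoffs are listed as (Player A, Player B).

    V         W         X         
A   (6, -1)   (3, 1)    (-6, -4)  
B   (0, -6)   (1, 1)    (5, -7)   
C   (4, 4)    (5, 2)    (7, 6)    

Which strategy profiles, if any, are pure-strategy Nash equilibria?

Check mutual best responses: a cell is a NE iff neither player can gain by unilaterally deviating.
Player A's best responses — vs V: A (payoff 6); vs W: C (payoff 5); vs X: C (payoff 7).
Player B's best responses — vs A: W (payoff 1); vs B: W (payoff 1); vs C: X (payoff 6).
The only mutual best response is (C, X); neither player gains by switching there.

(C, X)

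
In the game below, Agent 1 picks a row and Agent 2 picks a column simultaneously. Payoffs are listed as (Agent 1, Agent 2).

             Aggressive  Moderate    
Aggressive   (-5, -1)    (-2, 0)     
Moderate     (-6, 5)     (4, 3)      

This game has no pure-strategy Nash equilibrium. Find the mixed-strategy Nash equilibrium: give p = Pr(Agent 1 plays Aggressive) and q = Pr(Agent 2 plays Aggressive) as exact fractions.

In a mixed NE each player is indifferent between their pure strategies, so the opponent's mix sets the indifference.
Agent 2 indifferent between Aggressive and Moderate: p·(-1) + (1−p)·5 = p·0 + (1−p)·3 ⟹ 5 + (-6)p = 3 + (-3)p ⟹ p = 2/3.
Agent 1 indifferent between Aggressive and Moderate: q·(-5) + (1−q)·(-2) = q·(-6) + (1−q)·4 ⟹ (-2) + (-3)q = 4 + (-10)q ⟹ q = 6/7.

p = 2/3, q = 6/7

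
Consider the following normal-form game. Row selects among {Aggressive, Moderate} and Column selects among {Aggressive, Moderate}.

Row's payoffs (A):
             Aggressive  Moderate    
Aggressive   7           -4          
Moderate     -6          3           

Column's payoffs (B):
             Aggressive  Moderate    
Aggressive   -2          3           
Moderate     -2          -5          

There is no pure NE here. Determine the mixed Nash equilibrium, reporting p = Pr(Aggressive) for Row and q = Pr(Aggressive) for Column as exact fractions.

In a mixed NE each player is indifferent between their pure strategies, so the opponent's mix sets the indifference.
Column indifferent between Aggressive and Moderate: p·(-2) + (1−p)·(-2) = p·3 + (1−p)·(-5) ⟹ (-2) + 0p = (-5) + 8p ⟹ p = 3/8.
Row indifferent between Aggressive and Moderate: q·7 + (1−q)·(-4) = q·(-6) + (1−q)·3 ⟹ (-4) + 11q = 3 + (-9)q ⟹ q = 7/20.

p = 3/8, q = 7/20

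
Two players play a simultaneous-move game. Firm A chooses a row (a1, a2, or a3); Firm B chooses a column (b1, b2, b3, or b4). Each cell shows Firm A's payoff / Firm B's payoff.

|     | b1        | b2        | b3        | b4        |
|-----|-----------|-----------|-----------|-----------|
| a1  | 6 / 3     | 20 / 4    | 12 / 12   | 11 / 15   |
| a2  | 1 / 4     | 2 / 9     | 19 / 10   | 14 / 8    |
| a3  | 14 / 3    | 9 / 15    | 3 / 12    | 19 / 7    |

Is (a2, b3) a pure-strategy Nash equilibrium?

Yes

Holding Firm B at b3: Firm A gets 19 from a2, versus 12 from a1, 3 from a3. No profitable deviation for Firm A.
Holding Firm A at a2: Firm B gets 10 from b3, versus 4 from b1, 9 from b2, 8 from b4. No profitable deviation for Firm B either.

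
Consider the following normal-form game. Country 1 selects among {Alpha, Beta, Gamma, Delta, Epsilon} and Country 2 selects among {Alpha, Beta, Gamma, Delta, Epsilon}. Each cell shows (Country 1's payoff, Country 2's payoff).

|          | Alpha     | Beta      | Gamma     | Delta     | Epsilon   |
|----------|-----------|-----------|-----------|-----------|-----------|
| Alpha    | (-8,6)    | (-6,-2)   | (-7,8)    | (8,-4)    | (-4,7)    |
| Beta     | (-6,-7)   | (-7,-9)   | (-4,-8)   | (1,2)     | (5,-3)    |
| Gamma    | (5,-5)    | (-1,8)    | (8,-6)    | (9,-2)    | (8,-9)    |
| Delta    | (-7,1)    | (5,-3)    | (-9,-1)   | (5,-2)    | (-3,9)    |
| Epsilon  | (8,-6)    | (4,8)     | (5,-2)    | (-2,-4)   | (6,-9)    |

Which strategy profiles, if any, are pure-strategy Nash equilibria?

Find each player's best response to every opponent strategy; NE are the intersections.
Country 1's best responses — vs Alpha: Epsilon (payoff 8); vs Beta: Delta (payoff 5); vs Gamma: Gamma (payoff 8); vs Delta: Gamma (payoff 9); vs Epsilon: Gamma (payoff 8).
Country 2's best responses — vs Alpha: Gamma (payoff 8); vs Beta: Delta (payoff 2); vs Gamma: Beta (payoff 8); vs Delta: Epsilon (payoff 9); vs Epsilon: Beta (payoff 8).
No cell has both players best-responding. For instance, Country 1's best reply to Delta is Gamma, but against Gamma Country 2 prefers Beta over Delta.

No pure-strategy Nash equilibrium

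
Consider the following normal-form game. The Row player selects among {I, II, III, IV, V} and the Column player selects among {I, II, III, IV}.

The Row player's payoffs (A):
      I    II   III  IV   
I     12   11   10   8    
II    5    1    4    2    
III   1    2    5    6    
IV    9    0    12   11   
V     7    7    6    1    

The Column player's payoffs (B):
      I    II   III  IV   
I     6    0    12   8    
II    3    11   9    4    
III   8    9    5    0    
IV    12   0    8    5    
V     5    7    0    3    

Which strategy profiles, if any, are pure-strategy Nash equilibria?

Check mutual best responses: a cell is a NE iff neither player can gain by unilaterally deviating.
The Row player's best responses — vs I: I (payoff 12); vs II: I (payoff 11); vs III: IV (payoff 12); vs IV: IV (payoff 11).
The Column player's best responses — vs I: III (payoff 12); vs II: II (payoff 11); vs III: II (payoff 9); vs IV: I (payoff 12); vs V: II (payoff 7).
No cell has both players best-responding. For instance, the Row player's best reply to I is I, but against I the Column player prefers III over I.

No pure-strategy Nash equilibrium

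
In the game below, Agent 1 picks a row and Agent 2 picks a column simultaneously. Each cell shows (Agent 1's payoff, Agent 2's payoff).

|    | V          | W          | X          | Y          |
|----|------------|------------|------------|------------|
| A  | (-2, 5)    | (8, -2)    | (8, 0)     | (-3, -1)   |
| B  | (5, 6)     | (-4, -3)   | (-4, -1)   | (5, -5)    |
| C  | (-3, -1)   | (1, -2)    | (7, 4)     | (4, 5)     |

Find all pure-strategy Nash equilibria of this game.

(B, V)

A profile is a Nash equilibrium when each player is best-responding to the other.
Agent 1's best responses — vs V: B (payoff 5); vs W: A (payoff 8); vs X: A (payoff 8); vs Y: B (payoff 5).
Agent 2's best responses — vs A: V (payoff 5); vs B: V (payoff 6); vs C: Y (payoff 5).
The only mutual best response is (B, V); neither player gains by switching there.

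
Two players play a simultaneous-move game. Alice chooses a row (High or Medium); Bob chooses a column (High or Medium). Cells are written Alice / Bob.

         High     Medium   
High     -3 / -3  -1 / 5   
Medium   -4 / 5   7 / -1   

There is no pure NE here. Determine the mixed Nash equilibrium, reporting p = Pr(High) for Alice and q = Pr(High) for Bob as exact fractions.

In a mixed NE each player is indifferent between their pure strategies, so the opponent's mix sets the indifference.
Bob indifferent between High and Medium: p·(-3) + (1−p)·5 = p·5 + (1−p)·(-1) ⟹ 5 + (-8)p = (-1) + 6p ⟹ p = 3/7.
Alice indifferent between High and Medium: q·(-3) + (1−q)·(-1) = q·(-4) + (1−q)·7 ⟹ (-1) + (-2)q = 7 + (-11)q ⟹ q = 8/9.

p = 3/7, q = 8/9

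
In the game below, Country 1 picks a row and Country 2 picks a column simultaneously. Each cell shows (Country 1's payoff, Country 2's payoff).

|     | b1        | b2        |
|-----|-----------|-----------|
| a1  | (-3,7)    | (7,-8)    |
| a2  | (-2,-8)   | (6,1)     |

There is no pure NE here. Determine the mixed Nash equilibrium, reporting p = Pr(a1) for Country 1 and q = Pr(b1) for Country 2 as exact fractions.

In a mixed NE each player is indifferent between their pure strategies, so the opponent's mix sets the indifference.
Country 2 indifferent between b1 and b2: p·7 + (1−p)·(-8) = p·(-8) + (1−p)·1 ⟹ (-8) + 15p = 1 + (-9)p ⟹ p = 3/8.
Country 1 indifferent between a1 and a2: q·(-3) + (1−q)·7 = q·(-2) + (1−q)·6 ⟹ 7 + (-10)q = 6 + (-8)q ⟹ q = 1/2.

p = 3/8, q = 1/2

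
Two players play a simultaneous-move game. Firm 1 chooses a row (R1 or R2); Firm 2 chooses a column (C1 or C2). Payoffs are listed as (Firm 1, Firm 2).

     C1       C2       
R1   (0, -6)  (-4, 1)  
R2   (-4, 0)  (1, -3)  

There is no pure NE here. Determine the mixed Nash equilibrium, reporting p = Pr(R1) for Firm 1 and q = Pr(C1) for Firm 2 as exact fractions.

In a mixed NE each player is indifferent between their pure strategies, so the opponent's mix sets the indifference.
Firm 2 indifferent between C1 and C2: p·(-6) + (1−p)·0 = p·1 + (1−p)·(-3) ⟹ 0 + (-6)p = (-3) + 4p ⟹ p = 3/10.
Firm 1 indifferent between R1 and R2: q·0 + (1−q)·(-4) = q·(-4) + (1−q)·1 ⟹ (-4) + 4q = 1 + (-5)q ⟹ q = 5/9.

p = 3/10, q = 5/9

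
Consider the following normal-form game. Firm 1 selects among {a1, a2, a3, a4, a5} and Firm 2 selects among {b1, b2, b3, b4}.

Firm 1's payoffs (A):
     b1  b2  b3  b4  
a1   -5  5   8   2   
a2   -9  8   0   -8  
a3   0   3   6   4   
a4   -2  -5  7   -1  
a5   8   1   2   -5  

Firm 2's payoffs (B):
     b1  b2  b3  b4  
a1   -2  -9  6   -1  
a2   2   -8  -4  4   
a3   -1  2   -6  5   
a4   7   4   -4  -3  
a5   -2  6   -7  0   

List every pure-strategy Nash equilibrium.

(a1, b3) and (a3, b4)

Find each player's best response to every opponent strategy; NE are the intersections.
Firm 1's best responses — vs b1: a5 (payoff 8); vs b2: a2 (payoff 8); vs b3: a1 (payoff 8); vs b4: a3 (payoff 4).
Firm 2's best responses — vs a1: b3 (payoff 6); vs a2: b4 (payoff 4); vs a3: b4 (payoff 5); vs a4: b1 (payoff 7); vs a5: b2 (payoff 6).
Mutual best responses occur at (a1, b3) and (a3, b4); at each, neither player gains by switching.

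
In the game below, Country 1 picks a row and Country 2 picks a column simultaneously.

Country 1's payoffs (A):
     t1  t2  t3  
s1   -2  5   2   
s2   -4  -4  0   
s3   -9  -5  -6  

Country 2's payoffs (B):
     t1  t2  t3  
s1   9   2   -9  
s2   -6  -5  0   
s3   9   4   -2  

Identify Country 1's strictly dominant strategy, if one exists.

A strategy is strictly dominant if it gives Country 1 a strictly higher payoff than every other strategy, against every choice by the opponent.
s1 strictly dominates: vs t1: -2 > each of {-4, -9}; vs t2: 5 > each of {-4, -5}; vs t3: 2 > each of {0, -6}.

s1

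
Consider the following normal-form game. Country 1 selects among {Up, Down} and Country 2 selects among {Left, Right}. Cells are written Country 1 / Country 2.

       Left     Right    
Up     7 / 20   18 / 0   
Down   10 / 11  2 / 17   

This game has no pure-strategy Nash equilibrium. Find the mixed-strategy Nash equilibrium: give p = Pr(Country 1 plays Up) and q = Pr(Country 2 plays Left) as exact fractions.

Each player's mixing probability is pinned down by making the *other* player indifferent.
Country 2 indifferent between Left and Right: p·20 + (1−p)·11 = p·0 + (1−p)·17 ⟹ 11 + 9p = 17 + (-17)p ⟹ p = 3/13.
Country 1 indifferent between Up and Down: q·7 + (1−q)·18 = q·10 + (1−q)·2 ⟹ 18 + (-11)q = 2 + 8q ⟹ q = 16/19.

p = 3/13, q = 16/19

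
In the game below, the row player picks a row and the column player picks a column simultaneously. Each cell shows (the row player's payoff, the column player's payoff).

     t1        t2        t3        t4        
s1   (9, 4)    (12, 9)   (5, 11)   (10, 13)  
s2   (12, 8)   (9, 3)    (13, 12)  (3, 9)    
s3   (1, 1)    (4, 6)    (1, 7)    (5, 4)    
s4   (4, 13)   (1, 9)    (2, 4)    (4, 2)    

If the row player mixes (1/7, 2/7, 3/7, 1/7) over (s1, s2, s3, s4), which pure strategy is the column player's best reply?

t3

Compute the column player's expected payoff from each pure strategy against the given mix.
t1: (1/7)·4 + (2/7)·8 + (3/7)·1 + (1/7)·13 = 36/7
t2: (1/7)·9 + (2/7)·3 + (3/7)·6 + (1/7)·9 = 6
t3: (1/7)·11 + (2/7)·12 + (3/7)·7 + (1/7)·4 = 60/7
t4: (1/7)·13 + (2/7)·9 + (3/7)·4 + (1/7)·2 = 45/7
Highest expected payoff is 60/7, from t3.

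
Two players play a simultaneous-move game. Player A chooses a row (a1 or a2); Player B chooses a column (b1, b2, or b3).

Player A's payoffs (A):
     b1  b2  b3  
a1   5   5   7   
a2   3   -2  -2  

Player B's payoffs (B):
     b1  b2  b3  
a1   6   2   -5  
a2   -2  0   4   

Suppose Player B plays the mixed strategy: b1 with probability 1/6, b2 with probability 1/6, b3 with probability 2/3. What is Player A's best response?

a1

Player A's best reply maximizes expected payoff against the mix.
a1: (1/6)·5 + (1/6)·5 + (2/3)·7 = 19/3
a2: (1/6)·3 + (1/6)·(-2) + (2/3)·(-2) = -7/6
Highest expected payoff is 19/3, from a1.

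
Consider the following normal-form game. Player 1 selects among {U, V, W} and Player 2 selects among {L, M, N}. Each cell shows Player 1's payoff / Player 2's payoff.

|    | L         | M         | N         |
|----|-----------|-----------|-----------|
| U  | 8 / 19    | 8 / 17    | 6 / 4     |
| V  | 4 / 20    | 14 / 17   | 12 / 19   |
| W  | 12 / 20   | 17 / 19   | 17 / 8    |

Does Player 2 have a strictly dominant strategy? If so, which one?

L

Check whether one of Player 2's strategies beats all alternatives regardless of what the opponent does.
L strictly dominates: vs U: 19 > each of {17, 4}; vs V: 20 > each of {17, 19}; vs W: 20 > each of {19, 8}.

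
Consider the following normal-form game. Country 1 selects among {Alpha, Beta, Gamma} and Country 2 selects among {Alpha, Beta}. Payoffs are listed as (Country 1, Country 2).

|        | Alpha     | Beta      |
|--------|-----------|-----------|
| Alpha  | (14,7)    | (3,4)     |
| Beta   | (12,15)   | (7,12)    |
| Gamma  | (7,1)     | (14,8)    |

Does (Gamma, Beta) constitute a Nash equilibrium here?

Holding Country 2 at Beta: Country 1 gets 14 from Gamma, versus 3 from Alpha, 7 from Beta. No profitable deviation for Country 1.
Holding Country 1 at Gamma: Country 2 gets 8 from Beta, versus 1 from Alpha. No profitable deviation for Country 2 either.

Yes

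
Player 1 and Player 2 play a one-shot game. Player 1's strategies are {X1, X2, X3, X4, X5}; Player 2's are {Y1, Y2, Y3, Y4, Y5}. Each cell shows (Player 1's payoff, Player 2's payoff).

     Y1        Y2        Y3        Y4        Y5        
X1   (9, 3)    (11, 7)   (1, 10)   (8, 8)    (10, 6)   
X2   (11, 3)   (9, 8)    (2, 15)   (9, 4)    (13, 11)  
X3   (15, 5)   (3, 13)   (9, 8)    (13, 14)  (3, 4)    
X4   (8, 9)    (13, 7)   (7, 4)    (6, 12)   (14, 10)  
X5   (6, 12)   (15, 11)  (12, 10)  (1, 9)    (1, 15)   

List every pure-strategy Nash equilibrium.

(X3, Y4)

A profile is a Nash equilibrium when each player is best-responding to the other.
Player 1's best responses — vs Y1: X3 (payoff 15); vs Y2: X5 (payoff 15); vs Y3: X5 (payoff 12); vs Y4: X3 (payoff 13); vs Y5: X4 (payoff 14).
Player 2's best responses — vs X1: Y3 (payoff 10); vs X2: Y3 (payoff 15); vs X3: Y4 (payoff 14); vs X4: Y4 (payoff 12); vs X5: Y5 (payoff 15).
The only mutual best response is (X3, Y4); neither player gains by switching there.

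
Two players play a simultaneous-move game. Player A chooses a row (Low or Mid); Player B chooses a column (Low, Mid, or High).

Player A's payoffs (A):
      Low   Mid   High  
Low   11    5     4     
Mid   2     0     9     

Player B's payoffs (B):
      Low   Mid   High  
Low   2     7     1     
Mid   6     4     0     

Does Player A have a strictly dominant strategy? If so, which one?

No strictly dominant strategy

Check whether one of Player A's strategies beats all alternatives regardless of what the opponent does.
Low is not dominant: against High, Mid gives 9 > 4.
Mid is not dominant: against Low, Low gives 11 > 2.
No single strategy is best against every opponent action.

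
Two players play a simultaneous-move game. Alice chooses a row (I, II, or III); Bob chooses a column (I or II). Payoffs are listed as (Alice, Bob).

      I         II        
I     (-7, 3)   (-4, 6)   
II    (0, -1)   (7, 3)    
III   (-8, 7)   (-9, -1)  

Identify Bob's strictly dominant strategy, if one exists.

A strategy is strictly dominant if it gives Bob a strictly higher payoff than every other strategy, against every choice by the opponent.
I is not dominant: against I, II gives 6 > 3.
II is not dominant: against III, I gives 7 > -1.
No single strategy is best against every opponent action.

None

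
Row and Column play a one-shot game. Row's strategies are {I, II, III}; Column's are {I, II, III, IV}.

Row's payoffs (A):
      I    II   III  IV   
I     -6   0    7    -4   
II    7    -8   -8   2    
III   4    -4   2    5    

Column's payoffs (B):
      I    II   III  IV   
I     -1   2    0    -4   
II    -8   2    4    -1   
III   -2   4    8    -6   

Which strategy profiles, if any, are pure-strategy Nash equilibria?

Find each player's best response to every opponent strategy; NE are the intersections.
Row's best responses — vs I: II (payoff 7); vs II: I (payoff 0); vs III: I (payoff 7); vs IV: III (payoff 5).
Column's best responses — vs I: II (payoff 2); vs II: III (payoff 4); vs III: III (payoff 8).
The only mutual best response is (I, II); neither player gains by switching there.

(I, II)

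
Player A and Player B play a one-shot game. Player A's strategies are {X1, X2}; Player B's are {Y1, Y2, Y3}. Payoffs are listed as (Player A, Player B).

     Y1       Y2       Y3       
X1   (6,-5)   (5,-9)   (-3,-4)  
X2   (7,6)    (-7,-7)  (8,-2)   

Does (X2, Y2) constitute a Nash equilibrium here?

Holding Player B at Y2: Player A gets -7 from X2 but could get 5 by switching to X1. Player A has a profitable deviation.

No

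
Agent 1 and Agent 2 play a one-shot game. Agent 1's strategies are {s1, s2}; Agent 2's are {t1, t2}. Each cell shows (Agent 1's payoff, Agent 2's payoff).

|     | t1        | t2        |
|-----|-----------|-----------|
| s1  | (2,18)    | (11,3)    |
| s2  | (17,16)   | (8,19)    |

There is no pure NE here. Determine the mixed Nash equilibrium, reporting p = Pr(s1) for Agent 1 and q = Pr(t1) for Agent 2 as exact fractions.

p = 1/6, q = 1/6

In a mixed NE each player is indifferent between their pure strategies, so the opponent's mix sets the indifference.
Agent 2 indifferent between t1 and t2: p·18 + (1−p)·16 = p·3 + (1−p)·19 ⟹ 16 + 2p = 19 + (-16)p ⟹ p = 1/6.
Agent 1 indifferent between s1 and s2: q·2 + (1−q)·11 = q·17 + (1−q)·8 ⟹ 11 + (-9)q = 8 + 9q ⟹ q = 1/6.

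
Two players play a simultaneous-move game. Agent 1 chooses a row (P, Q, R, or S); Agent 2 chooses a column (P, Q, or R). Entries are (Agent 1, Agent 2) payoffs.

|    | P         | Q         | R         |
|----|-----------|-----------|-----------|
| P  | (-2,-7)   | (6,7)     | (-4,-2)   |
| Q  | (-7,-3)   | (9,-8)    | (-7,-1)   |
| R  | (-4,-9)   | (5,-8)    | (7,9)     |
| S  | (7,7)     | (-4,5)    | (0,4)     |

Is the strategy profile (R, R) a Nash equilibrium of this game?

Yes

Holding Agent 2 at R: Agent 1 gets 7 from R, versus -4 from P, -7 from Q, 0 from S. No profitable deviation for Agent 1.
Holding Agent 1 at R: Agent 2 gets 9 from R, versus -9 from P, -8 from Q. No profitable deviation for Agent 2 either.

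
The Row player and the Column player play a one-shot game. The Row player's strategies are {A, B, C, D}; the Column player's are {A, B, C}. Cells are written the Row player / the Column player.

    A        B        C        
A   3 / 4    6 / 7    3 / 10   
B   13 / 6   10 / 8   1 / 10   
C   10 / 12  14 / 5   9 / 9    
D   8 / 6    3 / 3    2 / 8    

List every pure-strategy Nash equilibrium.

None

A profile is a Nash equilibrium when each player is best-responding to the other.
The Row player's best responses — vs A: B (payoff 13); vs B: C (payoff 14); vs C: C (payoff 9).
The Column player's best responses — vs A: C (payoff 10); vs B: C (payoff 10); vs C: A (payoff 12); vs D: C (payoff 8).
No cell has both players best-responding. For instance, the Row player's best reply to B is C, but against C the Column player prefers A over B.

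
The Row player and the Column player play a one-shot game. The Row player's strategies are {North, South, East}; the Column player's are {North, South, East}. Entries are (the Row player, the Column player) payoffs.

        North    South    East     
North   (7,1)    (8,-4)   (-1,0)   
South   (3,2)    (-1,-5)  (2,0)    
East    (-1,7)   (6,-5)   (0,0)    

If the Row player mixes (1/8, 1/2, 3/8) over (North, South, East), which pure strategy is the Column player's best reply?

North

The Column player's best reply maximizes expected payoff against the mix.
North: (1/8)·1 + (1/2)·2 + (3/8)·7 = 15/4
South: (1/8)·(-4) + (1/2)·(-5) + (3/8)·(-5) = -39/8
East: (1/8)·0 + (1/2)·0 + (3/8)·0 = 0
Highest expected payoff is 15/4, from North.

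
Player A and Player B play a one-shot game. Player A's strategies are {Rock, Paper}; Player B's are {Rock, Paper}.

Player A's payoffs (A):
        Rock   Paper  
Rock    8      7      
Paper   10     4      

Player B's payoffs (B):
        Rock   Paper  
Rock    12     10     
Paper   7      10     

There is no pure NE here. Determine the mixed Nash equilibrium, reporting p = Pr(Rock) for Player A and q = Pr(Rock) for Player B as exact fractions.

p = 3/5, q = 3/5

In a mixed NE each player is indifferent between their pure strategies, so the opponent's mix sets the indifference.
Player B indifferent between Rock and Paper: p·12 + (1−p)·7 = p·10 + (1−p)·10 ⟹ 7 + 5p = 10 + 0p ⟹ p = 3/5.
Player A indifferent between Rock and Paper: q·8 + (1−q)·7 = q·10 + (1−q)·4 ⟹ 7 + 1q = 4 + 6q ⟹ q = 3/5.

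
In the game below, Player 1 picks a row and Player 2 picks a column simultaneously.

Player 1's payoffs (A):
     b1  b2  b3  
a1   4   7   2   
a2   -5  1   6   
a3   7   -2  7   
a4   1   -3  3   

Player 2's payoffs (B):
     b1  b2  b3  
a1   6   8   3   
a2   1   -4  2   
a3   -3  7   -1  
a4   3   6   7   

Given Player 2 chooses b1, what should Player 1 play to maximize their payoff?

a3

With Player 2 fixed at b1, Player 1's payoffs are: a1 → 4, a2 → -5, a3 → 7, a4 → 1.
The maximum is 7, achieved by a3.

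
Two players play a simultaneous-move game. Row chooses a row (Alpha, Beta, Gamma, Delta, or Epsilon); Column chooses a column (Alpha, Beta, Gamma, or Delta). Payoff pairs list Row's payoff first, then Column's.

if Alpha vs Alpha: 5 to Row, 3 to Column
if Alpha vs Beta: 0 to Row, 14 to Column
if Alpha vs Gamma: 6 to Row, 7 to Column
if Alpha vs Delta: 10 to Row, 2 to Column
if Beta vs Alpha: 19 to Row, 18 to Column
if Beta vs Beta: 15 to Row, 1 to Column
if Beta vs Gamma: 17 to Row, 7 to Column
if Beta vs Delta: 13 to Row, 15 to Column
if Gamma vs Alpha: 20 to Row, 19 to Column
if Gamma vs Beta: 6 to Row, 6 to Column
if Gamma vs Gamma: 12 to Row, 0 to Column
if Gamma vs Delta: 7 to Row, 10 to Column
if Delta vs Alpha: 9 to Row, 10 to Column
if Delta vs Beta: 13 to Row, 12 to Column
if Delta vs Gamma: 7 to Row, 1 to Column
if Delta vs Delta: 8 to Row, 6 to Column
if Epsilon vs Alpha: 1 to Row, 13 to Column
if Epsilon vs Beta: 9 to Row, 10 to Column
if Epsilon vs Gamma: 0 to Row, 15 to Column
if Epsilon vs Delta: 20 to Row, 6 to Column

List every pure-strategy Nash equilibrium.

Find each player's best response to every opponent strategy; NE are the intersections.
Row's best responses — vs Alpha: Gamma (payoff 20); vs Beta: Beta (payoff 15); vs Gamma: Beta (payoff 17); vs Delta: Epsilon (payoff 20).
Column's best responses — vs Alpha: Beta (payoff 14); vs Beta: Alpha (payoff 18); vs Gamma: Alpha (payoff 19); vs Delta: Beta (payoff 12); vs Epsilon: Gamma (payoff 15).
The only mutual best response is (Gamma, Alpha); neither player gains by switching there.

(Gamma, Alpha)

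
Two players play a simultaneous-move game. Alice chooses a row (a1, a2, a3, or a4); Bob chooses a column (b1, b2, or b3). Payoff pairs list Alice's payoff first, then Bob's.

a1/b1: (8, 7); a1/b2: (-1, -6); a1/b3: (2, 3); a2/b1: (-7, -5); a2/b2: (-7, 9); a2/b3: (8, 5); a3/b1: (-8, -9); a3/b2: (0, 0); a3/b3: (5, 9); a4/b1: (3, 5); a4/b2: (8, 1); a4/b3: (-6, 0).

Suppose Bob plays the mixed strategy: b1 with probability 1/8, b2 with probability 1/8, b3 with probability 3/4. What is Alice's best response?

a2

Compute Alice's expected payoff from each pure strategy against the given mix.
a1: (1/8)·8 + (1/8)·(-1) + (3/4)·2 = 19/8
a2: (1/8)·(-7) + (1/8)·(-7) + (3/4)·8 = 17/4
a3: (1/8)·(-8) + (1/8)·0 + (3/4)·5 = 11/4
a4: (1/8)·3 + (1/8)·8 + (3/4)·(-6) = -25/8
Highest expected payoff is 17/4, from a2.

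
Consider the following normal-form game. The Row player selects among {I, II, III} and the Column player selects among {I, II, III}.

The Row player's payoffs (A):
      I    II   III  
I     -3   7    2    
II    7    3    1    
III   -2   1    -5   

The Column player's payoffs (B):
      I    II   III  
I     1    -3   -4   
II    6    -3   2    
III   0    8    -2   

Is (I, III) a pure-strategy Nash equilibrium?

No

Holding the Column player at III: the Row player gets 2 from I, versus 1 from II, -5 from III. No profitable deviation for the Row player.
Holding the Row player at I: the Column player gets -4 from III but could get 1 by switching to I. The Column player has a profitable deviation.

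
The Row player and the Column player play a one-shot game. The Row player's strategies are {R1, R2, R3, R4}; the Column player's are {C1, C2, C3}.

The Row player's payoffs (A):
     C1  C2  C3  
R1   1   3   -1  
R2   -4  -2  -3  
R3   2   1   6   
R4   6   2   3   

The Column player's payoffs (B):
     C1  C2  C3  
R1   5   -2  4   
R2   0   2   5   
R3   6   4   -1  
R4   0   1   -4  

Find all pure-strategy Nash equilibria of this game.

Find each player's best response to every opponent strategy; NE are the intersections.
The Row player's best responses — vs C1: R4 (payoff 6); vs C2: R1 (payoff 3); vs C3: R3 (payoff 6).
The Column player's best responses — vs R1: C1 (payoff 5); vs R2: C3 (payoff 5); vs R3: C1 (payoff 6); vs R4: C2 (payoff 1).
No cell has both players best-responding. For instance, the Row player's best reply to C1 is R4, but against R4 the Column player prefers C2 over C1.

None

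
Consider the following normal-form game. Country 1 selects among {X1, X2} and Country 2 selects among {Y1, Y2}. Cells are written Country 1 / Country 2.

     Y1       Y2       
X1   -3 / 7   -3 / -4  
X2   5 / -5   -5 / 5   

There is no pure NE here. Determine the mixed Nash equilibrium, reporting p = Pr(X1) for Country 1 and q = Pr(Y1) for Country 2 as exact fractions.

Each player's mixing probability is pinned down by making the *other* player indifferent.
Country 2 indifferent between Y1 and Y2: p·7 + (1−p)·(-5) = p·(-4) + (1−p)·5 ⟹ (-5) + 12p = 5 + (-9)p ⟹ p = 10/21.
Country 1 indifferent between X1 and X2: q·(-3) + (1−q)·(-3) = q·5 + (1−q)·(-5) ⟹ (-3) + 0q = (-5) + 10q ⟹ q = 1/5.

p = 10/21, q = 1/5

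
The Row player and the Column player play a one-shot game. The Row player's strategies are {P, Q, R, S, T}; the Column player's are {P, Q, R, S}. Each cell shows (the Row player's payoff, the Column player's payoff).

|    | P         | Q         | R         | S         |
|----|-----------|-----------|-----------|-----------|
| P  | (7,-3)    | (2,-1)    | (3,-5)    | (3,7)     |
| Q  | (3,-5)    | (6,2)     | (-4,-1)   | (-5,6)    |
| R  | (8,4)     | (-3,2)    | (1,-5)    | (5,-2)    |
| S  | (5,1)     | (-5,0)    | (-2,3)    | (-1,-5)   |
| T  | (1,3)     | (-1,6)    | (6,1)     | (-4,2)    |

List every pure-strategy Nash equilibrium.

(R, P)

A profile is a Nash equilibrium when each player is best-responding to the other.
The Row player's best responses — vs P: R (payoff 8); vs Q: Q (payoff 6); vs R: T (payoff 6); vs S: R (payoff 5).
The Column player's best responses — vs P: S (payoff 7); vs Q: S (payoff 6); vs R: P (payoff 4); vs S: R (payoff 3); vs T: Q (payoff 6).
The only mutual best response is (R, P); neither player gains by switching there.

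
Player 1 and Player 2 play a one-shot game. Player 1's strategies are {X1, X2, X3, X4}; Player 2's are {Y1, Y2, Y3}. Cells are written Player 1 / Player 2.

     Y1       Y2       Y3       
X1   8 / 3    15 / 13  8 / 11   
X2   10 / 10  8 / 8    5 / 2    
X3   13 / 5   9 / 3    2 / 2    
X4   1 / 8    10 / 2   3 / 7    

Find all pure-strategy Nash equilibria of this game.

Find each player's best response to every opponent strategy; NE are the intersections.
Player 1's best responses — vs Y1: X3 (payoff 13); vs Y2: X1 (payoff 15); vs Y3: X1 (payoff 8).
Player 2's best responses — vs X1: Y2 (payoff 13); vs X2: Y1 (payoff 10); vs X3: Y1 (payoff 5); vs X4: Y1 (payoff 8).
Mutual best responses occur at (X1, Y2) and (X3, Y1); at each, neither player gains by switching.

(X1, Y2) and (X3, Y1)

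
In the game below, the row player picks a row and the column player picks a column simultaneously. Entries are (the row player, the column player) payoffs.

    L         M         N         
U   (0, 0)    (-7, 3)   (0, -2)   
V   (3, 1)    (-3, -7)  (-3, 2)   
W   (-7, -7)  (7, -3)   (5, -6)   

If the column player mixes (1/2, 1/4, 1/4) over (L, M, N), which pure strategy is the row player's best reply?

V

Compute the row player's expected payoff from each pure strategy against the given mix.
U: (1/2)·0 + (1/4)·(-7) + (1/4)·0 = -7/4
V: (1/2)·3 + (1/4)·(-3) + (1/4)·(-3) = 0
W: (1/2)·(-7) + (1/4)·7 + (1/4)·5 = -1/2
Highest expected payoff is 0, from V.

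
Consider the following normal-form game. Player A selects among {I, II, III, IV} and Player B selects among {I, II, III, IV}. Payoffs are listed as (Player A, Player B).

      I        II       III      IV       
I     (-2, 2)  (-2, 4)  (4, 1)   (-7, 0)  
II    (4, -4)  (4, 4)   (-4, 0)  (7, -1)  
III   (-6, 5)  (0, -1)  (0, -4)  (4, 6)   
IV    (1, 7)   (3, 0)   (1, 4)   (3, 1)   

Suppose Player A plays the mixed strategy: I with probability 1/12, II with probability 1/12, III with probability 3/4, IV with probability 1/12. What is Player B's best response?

Compute Player B's expected payoff from each pure strategy against the given mix.
I: (1/12)·2 + (1/12)·(-4) + (3/4)·5 + (1/12)·7 = 25/6
II: (1/12)·4 + (1/12)·4 + (3/4)·(-1) + (1/12)·0 = -1/12
III: (1/12)·1 + (1/12)·0 + (3/4)·(-4) + (1/12)·4 = -31/12
IV: (1/12)·0 + (1/12)·(-1) + (3/4)·6 + (1/12)·1 = 9/2
Highest expected payoff is 9/2, from IV.

IV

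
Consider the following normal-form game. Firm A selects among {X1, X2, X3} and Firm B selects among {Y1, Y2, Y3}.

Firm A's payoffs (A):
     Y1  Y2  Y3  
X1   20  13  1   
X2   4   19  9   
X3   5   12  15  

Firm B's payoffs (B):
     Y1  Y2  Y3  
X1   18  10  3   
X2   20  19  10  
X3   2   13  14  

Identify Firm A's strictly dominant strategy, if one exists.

A strategy is strictly dominant if it gives Firm A a strictly higher payoff than every other strategy, against every choice by the opponent.
X1 is not dominant: against Y2, X2 gives 19 > 13.
X2 is not dominant: against Y1, X1 gives 20 > 4.
X3 is not dominant: against Y1, X1 gives 20 > 5.
No single strategy is best against every opponent action.

None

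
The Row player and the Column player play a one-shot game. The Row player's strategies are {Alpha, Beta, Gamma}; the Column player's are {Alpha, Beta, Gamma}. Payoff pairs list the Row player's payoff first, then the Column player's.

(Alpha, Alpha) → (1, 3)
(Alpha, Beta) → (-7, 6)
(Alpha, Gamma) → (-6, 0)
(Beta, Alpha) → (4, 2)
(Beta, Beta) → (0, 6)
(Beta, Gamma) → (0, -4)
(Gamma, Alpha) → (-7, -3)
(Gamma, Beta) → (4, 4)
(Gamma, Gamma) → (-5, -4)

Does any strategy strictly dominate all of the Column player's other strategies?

A strategy is strictly dominant if it gives the Column player a strictly higher payoff than every other strategy, against every choice by the opponent.
Beta strictly dominates: vs Alpha: 6 > each of {3, 0}; vs Beta: 6 > each of {2, -4}; vs Gamma: 4 > each of {-3, -4}.

Beta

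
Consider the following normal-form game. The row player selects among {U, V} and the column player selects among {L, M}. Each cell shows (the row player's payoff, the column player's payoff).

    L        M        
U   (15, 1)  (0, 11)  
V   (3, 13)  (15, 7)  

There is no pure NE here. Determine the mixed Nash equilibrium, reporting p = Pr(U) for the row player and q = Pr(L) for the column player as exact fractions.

Each player's mixing probability is pinned down by making the *other* player indifferent.
The column player indifferent between L and M: p·1 + (1−p)·13 = p·11 + (1−p)·7 ⟹ 13 + (-12)p = 7 + 4p ⟹ p = 3/8.
The row player indifferent between U and V: q·15 + (1−q)·0 = q·3 + (1−q)·15 ⟹ 0 + 15q = 15 + (-12)q ⟹ q = 5/9.

p = 3/8, q = 5/9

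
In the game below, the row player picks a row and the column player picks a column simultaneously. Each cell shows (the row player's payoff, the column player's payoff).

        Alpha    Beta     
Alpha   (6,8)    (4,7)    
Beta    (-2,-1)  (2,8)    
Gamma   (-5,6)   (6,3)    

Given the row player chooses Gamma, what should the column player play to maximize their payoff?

With the row player fixed at Gamma, the column player's payoffs are: Alpha → 6, Beta → 3.
The maximum is 6, achieved by Alpha.

Alpha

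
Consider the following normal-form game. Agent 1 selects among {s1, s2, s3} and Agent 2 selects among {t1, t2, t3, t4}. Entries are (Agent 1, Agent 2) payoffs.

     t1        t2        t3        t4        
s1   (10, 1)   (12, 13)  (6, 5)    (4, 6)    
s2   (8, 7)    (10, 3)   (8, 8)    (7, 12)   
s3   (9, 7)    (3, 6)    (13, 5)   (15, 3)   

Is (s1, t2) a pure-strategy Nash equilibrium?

Holding Agent 2 at t2: Agent 1 gets 12 from s1, versus 10 from s2, 3 from s3. No profitable deviation for Agent 1.
Holding Agent 1 at s1: Agent 2 gets 13 from t2, versus 1 from t1, 5 from t3, 6 from t4. No profitable deviation for Agent 2 either.

Yes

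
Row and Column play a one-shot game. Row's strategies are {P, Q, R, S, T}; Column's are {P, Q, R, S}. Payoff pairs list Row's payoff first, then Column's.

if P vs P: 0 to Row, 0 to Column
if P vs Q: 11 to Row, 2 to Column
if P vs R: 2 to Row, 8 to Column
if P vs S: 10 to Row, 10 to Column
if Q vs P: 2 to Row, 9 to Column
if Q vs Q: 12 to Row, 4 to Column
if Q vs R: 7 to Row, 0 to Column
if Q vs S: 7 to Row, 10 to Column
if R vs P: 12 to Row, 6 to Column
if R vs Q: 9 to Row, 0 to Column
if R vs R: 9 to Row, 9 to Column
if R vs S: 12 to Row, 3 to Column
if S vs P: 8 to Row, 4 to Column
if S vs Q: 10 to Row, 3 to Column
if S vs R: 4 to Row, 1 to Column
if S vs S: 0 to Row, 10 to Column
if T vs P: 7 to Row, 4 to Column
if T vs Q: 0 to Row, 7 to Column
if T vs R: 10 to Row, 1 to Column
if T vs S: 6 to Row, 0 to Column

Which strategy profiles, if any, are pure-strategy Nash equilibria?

None

Check mutual best responses: a cell is a NE iff neither player can gain by unilaterally deviating.
Row's best responses — vs P: R (payoff 12); vs Q: Q (payoff 12); vs R: T (payoff 10); vs S: R (payoff 12).
Column's best responses — vs P: S (payoff 10); vs Q: S (payoff 10); vs R: R (payoff 9); vs S: S (payoff 10); vs T: Q (payoff 7).
No cell has both players best-responding. For instance, Row's best reply to Q is Q, but against Q Column prefers S over Q.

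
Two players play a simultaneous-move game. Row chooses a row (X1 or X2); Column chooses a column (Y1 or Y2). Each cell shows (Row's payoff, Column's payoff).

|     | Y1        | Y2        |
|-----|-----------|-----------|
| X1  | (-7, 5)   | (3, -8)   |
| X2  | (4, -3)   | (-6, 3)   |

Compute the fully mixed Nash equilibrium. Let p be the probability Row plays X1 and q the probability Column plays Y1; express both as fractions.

Each player's mixing probability is pinned down by making the *other* player indifferent.
Column indifferent between Y1 and Y2: p·5 + (1−p)·(-3) = p·(-8) + (1−p)·3 ⟹ (-3) + 8p = 3 + (-11)p ⟹ p = 6/19.
Row indifferent between X1 and X2: q·(-7) + (1−q)·3 = q·4 + (1−q)·(-6) ⟹ 3 + (-10)q = (-6) + 10q ⟹ q = 9/20.

p = 6/19, q = 9/20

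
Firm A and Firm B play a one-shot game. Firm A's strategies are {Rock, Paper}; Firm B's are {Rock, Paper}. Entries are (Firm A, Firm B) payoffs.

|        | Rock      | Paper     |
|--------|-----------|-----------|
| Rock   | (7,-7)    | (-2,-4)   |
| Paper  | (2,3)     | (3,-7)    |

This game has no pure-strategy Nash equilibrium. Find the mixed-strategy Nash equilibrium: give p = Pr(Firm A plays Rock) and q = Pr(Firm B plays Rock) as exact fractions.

p = 10/13, q = 1/2

In a mixed NE each player is indifferent between their pure strategies, so the opponent's mix sets the indifference.
Firm B indifferent between Rock and Paper: p·(-7) + (1−p)·3 = p·(-4) + (1−p)·(-7) ⟹ 3 + (-10)p = (-7) + 3p ⟹ p = 10/13.
Firm A indifferent between Rock and Paper: q·7 + (1−q)·(-2) = q·2 + (1−q)·3 ⟹ (-2) + 9q = 3 + (-1)q ⟹ q = 1/2.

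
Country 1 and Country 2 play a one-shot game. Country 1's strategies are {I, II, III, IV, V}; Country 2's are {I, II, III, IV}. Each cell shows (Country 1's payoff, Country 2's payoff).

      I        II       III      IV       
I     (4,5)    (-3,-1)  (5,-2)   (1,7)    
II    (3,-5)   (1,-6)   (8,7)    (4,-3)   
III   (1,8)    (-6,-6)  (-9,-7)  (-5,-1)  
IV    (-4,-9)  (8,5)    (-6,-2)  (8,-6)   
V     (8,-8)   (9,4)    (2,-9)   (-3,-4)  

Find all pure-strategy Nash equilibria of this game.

(II, III) and (V, II)

A profile is a Nash equilibrium when each player is best-responding to the other.
Country 1's best responses — vs I: V (payoff 8); vs II: V (payoff 9); vs III: II (payoff 8); vs IV: IV (payoff 8).
Country 2's best responses — vs I: IV (payoff 7); vs II: III (payoff 7); vs III: I (payoff 8); vs IV: II (payoff 5); vs V: II (payoff 4).
Mutual best responses occur at (II, III) and (V, II); at each, neither player gains by switching.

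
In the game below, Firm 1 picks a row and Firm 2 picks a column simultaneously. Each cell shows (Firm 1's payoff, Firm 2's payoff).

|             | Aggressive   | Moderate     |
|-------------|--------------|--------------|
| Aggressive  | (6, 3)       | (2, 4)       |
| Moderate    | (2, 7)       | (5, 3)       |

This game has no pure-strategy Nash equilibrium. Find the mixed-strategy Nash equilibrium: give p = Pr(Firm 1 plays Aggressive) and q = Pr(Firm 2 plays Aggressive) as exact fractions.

In a mixed NE each player is indifferent between their pure strategies, so the opponent's mix sets the indifference.
Firm 2 indifferent between Aggressive and Moderate: p·3 + (1−p)·7 = p·4 + (1−p)·3 ⟹ 7 + (-4)p = 3 + 1p ⟹ p = 4/5.
Firm 1 indifferent between Aggressive and Moderate: q·6 + (1−q)·2 = q·2 + (1−q)·5 ⟹ 2 + 4q = 5 + (-3)q ⟹ q = 3/7.

p = 4/5, q = 3/7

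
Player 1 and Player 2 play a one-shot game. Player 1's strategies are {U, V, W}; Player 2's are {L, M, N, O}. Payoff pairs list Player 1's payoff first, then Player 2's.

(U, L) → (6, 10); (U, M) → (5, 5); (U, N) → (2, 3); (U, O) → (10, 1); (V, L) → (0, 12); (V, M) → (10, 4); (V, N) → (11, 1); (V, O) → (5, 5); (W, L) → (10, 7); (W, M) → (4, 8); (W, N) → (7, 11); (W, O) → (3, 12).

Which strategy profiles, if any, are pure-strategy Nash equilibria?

A profile is a Nash equilibrium when each player is best-responding to the other.
Player 1's best responses — vs L: W (payoff 10); vs M: V (payoff 10); vs N: V (payoff 11); vs O: U (payoff 10).
Player 2's best responses — vs U: L (payoff 10); vs V: L (payoff 12); vs W: O (payoff 12).
No cell has both players best-responding. For instance, Player 1's best reply to M is V, but against V Player 2 prefers L over M.

None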